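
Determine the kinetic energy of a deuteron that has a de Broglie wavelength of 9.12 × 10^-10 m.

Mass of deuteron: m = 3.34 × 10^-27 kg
7.90 × 10^-23 J (or 4.93 × 10^-4 eV)

From λ = h/√(2mKE), we solve for KE:

λ² = h²/(2mKE)
KE = h²/(2mλ²)
KE = (6.626 × 10^-34 J·s)² / (2 × 3.34 × 10^-27 kg × (9.12 × 10^-10 m)²)
KE = 7.90 × 10^-23 J
KE = 4.93 × 10^-4 eV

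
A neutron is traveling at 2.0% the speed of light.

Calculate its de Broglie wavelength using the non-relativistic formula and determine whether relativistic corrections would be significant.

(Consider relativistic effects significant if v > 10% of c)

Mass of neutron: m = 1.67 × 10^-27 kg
No, relativistic corrections are not needed.

Using the non-relativistic de Broglie formula λ = h/(mv):

v = 2.0% × c = 5.996 × 10^6 m/s

λ = h/(mv)
λ = (6.626 × 10^-34 J·s) / (1.67 × 10^-27 kg × 5.996 × 10^6 m/s)
λ = 6.62 × 10^-14 m

Since v = 2.0% of c < 10% of c, relativistic corrections are NOT significant and this non-relativistic result is a good approximation.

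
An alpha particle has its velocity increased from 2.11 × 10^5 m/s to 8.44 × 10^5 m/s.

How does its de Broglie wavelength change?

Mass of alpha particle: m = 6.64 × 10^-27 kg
The wavelength decreases by a factor of 4.

Using λ = h/(mv):

Initial wavelength: λ₁ = h/(mv₁) = 4.73 × 10^-13 m
Final wavelength: λ₂ = h/(mv₂) = 1.18 × 10^-13 m

Since λ ∝ 1/v, when velocity increases by a factor of 4, the wavelength decreases by a factor of 4.

λ₂/λ₁ = v₁/v₂ = 1/4

The wavelength decreases by a factor of 4.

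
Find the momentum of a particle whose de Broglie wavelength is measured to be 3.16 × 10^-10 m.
2.10 × 10^-24 kg·m/s

From the de Broglie relation λ = h/p, we solve for p:

p = h/λ
p = (6.626 × 10^-34 J·s) / (3.16 × 10^-10 m)
p = 2.10 × 10^-24 kg·m/s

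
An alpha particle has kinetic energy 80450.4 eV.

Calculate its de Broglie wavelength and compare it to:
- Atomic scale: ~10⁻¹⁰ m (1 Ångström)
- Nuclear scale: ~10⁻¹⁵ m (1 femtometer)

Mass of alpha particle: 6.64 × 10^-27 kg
λ = 5.06 × 10^-14 m, which is between nuclear and atomic scales.

Using λ = h/√(2mKE):

KE = 80450.4 eV = 1.289 × 10^-14 J

λ = h/√(2mKE)
λ = (6.626 × 10^-34 J·s) / √(2 × 6.64 × 10^-27 kg × 1.289 × 10^-14 J)
λ = 5.06 × 10^-14 m

Comparison:
- Atomic scale (10⁻¹⁰ m): λ is 0.00051× this size
- Nuclear scale (10⁻¹⁵ m): λ is 51× this size

The wavelength is between nuclear and atomic scales.

This wavelength is appropriate for probing atomic structure but too large for nuclear physics experiments.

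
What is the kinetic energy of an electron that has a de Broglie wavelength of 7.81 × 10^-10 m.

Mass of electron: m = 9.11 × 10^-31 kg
3.95 × 10^-19 J (or 2.47 eV)

From λ = h/√(2mKE), we solve for KE:

λ² = h²/(2mKE)
KE = h²/(2mλ²)
KE = (6.626 × 10^-34 J·s)² / (2 × 9.11 × 10^-31 kg × (7.81 × 10^-10 m)²)
KE = 3.95 × 10^-19 J
KE = 2.47 eV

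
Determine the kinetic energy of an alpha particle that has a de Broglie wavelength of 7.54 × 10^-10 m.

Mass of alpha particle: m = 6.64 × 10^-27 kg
5.82 × 10^-23 J (or 3.63 × 10^-4 eV)

From λ = h/√(2mKE), we solve for KE:

λ² = h²/(2mKE)
KE = h²/(2mλ²)
KE = (6.626 × 10^-34 J·s)² / (2 × 6.64 × 10^-27 kg × (7.54 × 10^-10 m)²)
KE = 5.82 × 10^-23 J
KE = 3.63 × 10^-4 eV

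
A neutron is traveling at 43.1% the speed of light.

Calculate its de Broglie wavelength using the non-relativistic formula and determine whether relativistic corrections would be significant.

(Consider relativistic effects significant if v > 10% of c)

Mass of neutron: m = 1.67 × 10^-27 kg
Yes, relativistic corrections are needed.

Using the non-relativistic de Broglie formula λ = h/(mv):

v = 43.1% × c = 1.292 × 10^8 m/s

λ = h/(mv)
λ = (6.626 × 10^-34 J·s) / (1.67 × 10^-27 kg × 1.292 × 10^8 m/s)
λ = 3.07 × 10^-15 m

Since v = 43.1% of c > 10% of c, relativistic corrections ARE significant and the actual wavelength would differ from this non-relativistic estimate.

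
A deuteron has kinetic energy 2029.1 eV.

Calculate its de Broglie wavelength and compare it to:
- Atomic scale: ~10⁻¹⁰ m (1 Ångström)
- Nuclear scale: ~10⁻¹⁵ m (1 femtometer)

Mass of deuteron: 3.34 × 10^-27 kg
λ = 4.50 × 10^-13 m, which is between nuclear and atomic scales.

Using λ = h/√(2mKE):

KE = 2029.1 eV = 3.251 × 10^-16 J

λ = h/√(2mKE)
λ = (6.626 × 10^-34 J·s) / √(2 × 3.34 × 10^-27 kg × 3.251 × 10^-16 J)
λ = 4.50 × 10^-13 m

Comparison:
- Atomic scale (10⁻¹⁰ m): λ is 0.0045× this size
- Nuclear scale (10⁻¹⁵ m): λ is 4.5e+02× this size

The wavelength is between nuclear and atomic scales.

This wavelength is appropriate for probing atomic structure but too large for nuclear physics experiments.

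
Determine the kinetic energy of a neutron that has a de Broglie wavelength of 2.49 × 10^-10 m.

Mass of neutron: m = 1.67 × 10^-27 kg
2.12 × 10^-21 J (or 0.0132 eV)

From λ = h/√(2mKE), we solve for KE:

λ² = h²/(2mKE)
KE = h²/(2mλ²)
KE = (6.626 × 10^-34 J·s)² / (2 × 1.67 × 10^-27 kg × (2.49 × 10^-10 m)²)
KE = 2.12 × 10^-21 J
KE = 0.0132 eV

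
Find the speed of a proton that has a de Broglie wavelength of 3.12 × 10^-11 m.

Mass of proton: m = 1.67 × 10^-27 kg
1.27 × 10^4 m/s

From the de Broglie relation λ = h/(mv), we solve for v:

v = h/(mλ)
v = (6.626 × 10^-34 J·s) / (1.67 × 10^-27 kg × 3.12 × 10^-11 m)
v = 1.27 × 10^4 m/s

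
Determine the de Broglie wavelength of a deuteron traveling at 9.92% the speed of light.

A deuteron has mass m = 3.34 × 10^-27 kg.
6.67 × 10^-15 m

Using the de Broglie relation λ = h/(mv):

v = 9.92% × c = 2.974 × 10^7 m/s

λ = h/(mv)
λ = (6.626 × 10^-34 J·s) / (3.34 × 10^-27 kg × 2.974 × 10^7 m/s)
λ = 6.67 × 10^-15 m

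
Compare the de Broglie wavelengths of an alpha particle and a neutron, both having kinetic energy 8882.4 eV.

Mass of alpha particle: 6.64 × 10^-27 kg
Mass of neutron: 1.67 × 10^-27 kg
The neutron has the longer wavelength.

Using λ = h/√(2mKE):

For alpha particle: λ₁ = h/√(2m₁KE) = 1.52 × 10^-13 m
For neutron: λ₂ = h/√(2m₂KE) = 3.04 × 10^-13 m

Since λ ∝ 1/√m at constant kinetic energy, the lighter particle has the longer wavelength.

The neutron has the longer de Broglie wavelength.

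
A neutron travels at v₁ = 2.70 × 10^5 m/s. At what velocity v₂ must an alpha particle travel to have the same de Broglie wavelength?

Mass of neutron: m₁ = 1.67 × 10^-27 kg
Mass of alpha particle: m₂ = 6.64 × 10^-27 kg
v₂ = 6.79 × 10^4 m/s

For equal de Broglie wavelengths: λ₁ = λ₂

h/(m₁v₁) = h/(m₂v₂)
m₁v₁ = m₂v₂
v₂ = v₁ · (m₁/m₂)

v₂ = 2.70 × 10^5 m/s × (1.67 × 10^-27 kg / 6.64 × 10^-27 kg)
v₂ = 6.79 × 10^4 m/s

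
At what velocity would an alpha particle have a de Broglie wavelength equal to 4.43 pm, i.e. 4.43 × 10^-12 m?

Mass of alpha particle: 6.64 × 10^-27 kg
2.25 × 10^4 m/s

From λ = h/(mv), solve for v:

v = h/(mλ)
v = (6.626 × 10^-34 J·s) / (6.64 × 10^-27 kg × 4.43 × 10^-12 m)
v = 2.25 × 10^4 m/s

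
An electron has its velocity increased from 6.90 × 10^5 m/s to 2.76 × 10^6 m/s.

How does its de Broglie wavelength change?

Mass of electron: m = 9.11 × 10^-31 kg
The wavelength decreases by a factor of 4.

Using λ = h/(mv):

Initial wavelength: λ₁ = h/(mv₁) = 1.05 × 10^-9 m
Final wavelength: λ₂ = h/(mv₂) = 2.64 × 10^-10 m

Since λ ∝ 1/v, when velocity increases by a factor of 4, the wavelength decreases by a factor of 4.

λ₂/λ₁ = v₁/v₂ = 1/4

The wavelength decreases by a factor of 4.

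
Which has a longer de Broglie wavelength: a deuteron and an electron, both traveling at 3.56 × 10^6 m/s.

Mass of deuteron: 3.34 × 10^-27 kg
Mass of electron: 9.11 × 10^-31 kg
The electron has the longer wavelength.

Using λ = h/(mv), since both particles have the same velocity, the wavelength depends only on mass.

For deuteron: λ₁ = h/(m₁v) = 5.57 × 10^-14 m
For electron: λ₂ = h/(m₂v) = 2.04 × 10^-10 m

Since λ ∝ 1/m at constant velocity, the lighter particle has the longer wavelength.

The electron has the longer de Broglie wavelength.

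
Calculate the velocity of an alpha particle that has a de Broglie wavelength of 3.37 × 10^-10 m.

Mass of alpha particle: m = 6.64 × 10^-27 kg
2.96 × 10^2 m/s

From the de Broglie relation λ = h/(mv), we solve for v:

v = h/(mλ)
v = (6.626 × 10^-34 J·s) / (6.64 × 10^-27 kg × 3.37 × 10^-10 m)
v = 2.96 × 10^2 m/s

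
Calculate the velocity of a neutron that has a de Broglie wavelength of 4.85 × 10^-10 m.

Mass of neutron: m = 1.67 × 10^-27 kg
8.18 × 10^2 m/s

From the de Broglie relation λ = h/(mv), we solve for v:

v = h/(mλ)
v = (6.626 × 10^-34 J·s) / (1.67 × 10^-27 kg × 4.85 × 10^-10 m)
v = 8.18 × 10^2 m/s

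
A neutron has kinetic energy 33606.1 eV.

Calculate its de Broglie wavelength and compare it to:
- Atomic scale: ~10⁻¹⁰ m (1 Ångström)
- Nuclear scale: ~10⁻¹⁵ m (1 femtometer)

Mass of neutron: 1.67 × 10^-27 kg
λ = 1.56 × 10^-13 m, which is between nuclear and atomic scales.

Using λ = h/√(2mKE):

KE = 33606.1 eV = 5.384 × 10^-15 J

λ = h/√(2mKE)
λ = (6.626 × 10^-34 J·s) / √(2 × 1.67 × 10^-27 kg × 5.384 × 10^-15 J)
λ = 1.56 × 10^-13 m

Comparison:
- Atomic scale (10⁻¹⁰ m): λ is 0.0016× this size
- Nuclear scale (10⁻¹⁵ m): λ is 1.6e+02× this size

The wavelength is between nuclear and atomic scales.

This wavelength is appropriate for probing atomic structure but too large for nuclear physics experiments.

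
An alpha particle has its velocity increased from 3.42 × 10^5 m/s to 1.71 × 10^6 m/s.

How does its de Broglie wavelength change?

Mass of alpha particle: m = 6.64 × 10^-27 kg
The wavelength decreases by a factor of 5.

Using λ = h/(mv):

Initial wavelength: λ₁ = h/(mv₁) = 2.92 × 10^-13 m
Final wavelength: λ₂ = h/(mv₂) = 5.84 × 10^-14 m

Since λ ∝ 1/v, when velocity increases by a factor of 5, the wavelength decreases by a factor of 5.

λ₂/λ₁ = v₁/v₂ = 1/5

The wavelength decreases by a factor of 5.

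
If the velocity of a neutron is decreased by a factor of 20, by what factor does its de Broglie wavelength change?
The wavelength increases by a factor of 20.

From λ = h/(mv), the wavelength is inversely proportional to velocity:

λ ∝ 1/v

If v → v/20, then λ → 20λ

When velocity is decreased by a factor of 20, the wavelength increases by a factor of 20.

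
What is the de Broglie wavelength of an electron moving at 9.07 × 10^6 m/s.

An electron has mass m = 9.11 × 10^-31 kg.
8.02 × 10^-11 m

Using the de Broglie relation λ = h/(mv):

λ = h/(mv)
λ = (6.626 × 10^-34 J·s) / (9.11 × 10^-31 kg × 9.07 × 10^6 m/s)
λ = 8.02 × 10^-11 m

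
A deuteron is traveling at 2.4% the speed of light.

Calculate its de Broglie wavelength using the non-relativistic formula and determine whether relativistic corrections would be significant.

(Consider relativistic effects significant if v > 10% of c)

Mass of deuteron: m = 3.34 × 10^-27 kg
No, relativistic corrections are not needed.

Using the non-relativistic de Broglie formula λ = h/(mv):

v = 2.4% × c = 7.195 × 10^6 m/s

λ = h/(mv)
λ = (6.626 × 10^-34 J·s) / (3.34 × 10^-27 kg × 7.195 × 10^6 m/s)
λ = 2.76 × 10^-14 m

Since v = 2.4% of c < 10% of c, relativistic corrections are NOT significant and this non-relativistic result is a good approximation.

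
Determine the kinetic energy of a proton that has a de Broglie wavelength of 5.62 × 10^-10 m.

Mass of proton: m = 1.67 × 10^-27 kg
4.16 × 10^-22 J (or 2.60 × 10^-3 eV)

From λ = h/√(2mKE), we solve for KE:

λ² = h²/(2mKE)
KE = h²/(2mλ²)
KE = (6.626 × 10^-34 J·s)² / (2 × 1.67 × 10^-27 kg × (5.62 × 10^-10 m)²)
KE = 4.16 × 10^-22 J
KE = 2.60 × 10^-3 eV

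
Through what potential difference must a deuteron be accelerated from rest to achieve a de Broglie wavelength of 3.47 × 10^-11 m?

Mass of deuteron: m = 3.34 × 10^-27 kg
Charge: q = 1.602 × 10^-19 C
3.41 × 10^-1 V

From λ = h/√(2mqV), we solve for V:

λ² = h²/(2mqV)
V = h²/(2mqλ²)
V = (6.626 × 10^-34 J·s)² / (2 × 3.34 × 10^-27 kg × 1.602 × 10^-19 C × (3.47 × 10^-11 m)²)
V = 3.41 × 10^-1 V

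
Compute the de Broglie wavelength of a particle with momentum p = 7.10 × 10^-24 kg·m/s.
9.33 × 10^-11 m

Using the de Broglie relation λ = h/p:

λ = h/p
λ = (6.626 × 10^-34 J·s) / (7.10 × 10^-24 kg·m/s)
λ = 9.33 × 10^-11 m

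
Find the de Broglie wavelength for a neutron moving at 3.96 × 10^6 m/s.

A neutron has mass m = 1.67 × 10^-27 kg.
1.00 × 10^-13 m

Using the de Broglie relation λ = h/(mv):

λ = h/(mv)
λ = (6.626 × 10^-34 J·s) / (1.67 × 10^-27 kg × 3.96 × 10^6 m/s)
λ = 1.00 × 10^-13 m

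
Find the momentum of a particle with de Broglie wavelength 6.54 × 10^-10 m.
1.01 × 10^-24 kg·m/s

From the de Broglie relation λ = h/p, we solve for p:

p = h/λ
p = (6.626 × 10^-34 J·s) / (6.54 × 10^-10 m)
p = 1.01 × 10^-24 kg·m/s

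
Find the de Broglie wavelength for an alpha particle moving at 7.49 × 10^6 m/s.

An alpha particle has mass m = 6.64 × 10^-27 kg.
1.33 × 10^-14 m

Using the de Broglie relation λ = h/(mv):

λ = h/(mv)
λ = (6.626 × 10^-34 J·s) / (6.64 × 10^-27 kg × 7.49 × 10^6 m/s)
λ = 1.33 × 10^-14 m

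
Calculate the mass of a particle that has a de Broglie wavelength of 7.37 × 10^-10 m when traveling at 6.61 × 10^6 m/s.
1.36 × 10^-31 kg

From the de Broglie relation λ = h/(mv), we solve for m:

m = h/(λv)
m = (6.626 × 10^-34 J·s) / (7.37 × 10^-10 m × 6.61 × 10^6 m/s)
m = 1.36 × 10^-31 kg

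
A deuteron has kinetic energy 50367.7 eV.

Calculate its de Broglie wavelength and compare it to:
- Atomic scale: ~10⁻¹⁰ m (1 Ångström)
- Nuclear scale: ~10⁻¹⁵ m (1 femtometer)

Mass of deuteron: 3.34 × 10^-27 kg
λ = 9.02 × 10^-14 m, which is between nuclear and atomic scales.

Using λ = h/√(2mKE):

KE = 50367.7 eV = 8.070 × 10^-15 J

λ = h/√(2mKE)
λ = (6.626 × 10^-34 J·s) / √(2 × 3.34 × 10^-27 kg × 8.070 × 10^-15 J)
λ = 9.02 × 10^-14 m

Comparison:
- Atomic scale (10⁻¹⁰ m): λ is 0.0009× this size
- Nuclear scale (10⁻¹⁵ m): λ is 90× this size

The wavelength is between nuclear and atomic scales.

This wavelength is appropriate for probing atomic structure but too large for nuclear physics experiments.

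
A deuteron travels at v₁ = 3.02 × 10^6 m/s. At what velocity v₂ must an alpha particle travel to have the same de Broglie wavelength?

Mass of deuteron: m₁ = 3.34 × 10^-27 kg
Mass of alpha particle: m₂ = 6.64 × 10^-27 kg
v₂ = 1.52 × 10^6 m/s

For equal de Broglie wavelengths: λ₁ = λ₂

h/(m₁v₁) = h/(m₂v₂)
m₁v₁ = m₂v₂
v₂ = v₁ · (m₁/m₂)

v₂ = 3.02 × 10^6 m/s × (3.34 × 10^-27 kg / 6.64 × 10^-27 kg)
v₂ = 1.52 × 10^6 m/s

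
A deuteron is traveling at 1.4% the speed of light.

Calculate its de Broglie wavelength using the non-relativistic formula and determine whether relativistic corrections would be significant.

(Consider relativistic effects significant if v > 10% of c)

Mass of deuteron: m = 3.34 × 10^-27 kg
No, relativistic corrections are not needed.

Using the non-relativistic de Broglie formula λ = h/(mv):

v = 1.4% × c = 4.197 × 10^6 m/s

λ = h/(mv)
λ = (6.626 × 10^-34 J·s) / (3.34 × 10^-27 kg × 4.197 × 10^6 m/s)
λ = 4.73 × 10^-14 m

Since v = 1.4% of c < 10% of c, relativistic corrections are NOT significant and this non-relativistic result is a good approximation.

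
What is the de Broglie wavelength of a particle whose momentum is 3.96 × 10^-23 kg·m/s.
1.67 × 10^-11 m

Using the de Broglie relation λ = h/p:

λ = h/p
λ = (6.626 × 10^-34 J·s) / (3.96 × 10^-23 kg·m/s)
λ = 1.67 × 10^-11 m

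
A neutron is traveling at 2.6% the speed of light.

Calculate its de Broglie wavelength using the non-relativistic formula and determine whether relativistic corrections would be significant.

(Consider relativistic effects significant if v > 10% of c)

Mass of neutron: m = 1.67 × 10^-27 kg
No, relativistic corrections are not needed.

Using the non-relativistic de Broglie formula λ = h/(mv):

v = 2.6% × c = 7.795 × 10^6 m/s

λ = h/(mv)
λ = (6.626 × 10^-34 J·s) / (1.67 × 10^-27 kg × 7.795 × 10^6 m/s)
λ = 5.09 × 10^-14 m

Since v = 2.6% of c < 10% of c, relativistic corrections are NOT significant and this non-relativistic result is a good approximation.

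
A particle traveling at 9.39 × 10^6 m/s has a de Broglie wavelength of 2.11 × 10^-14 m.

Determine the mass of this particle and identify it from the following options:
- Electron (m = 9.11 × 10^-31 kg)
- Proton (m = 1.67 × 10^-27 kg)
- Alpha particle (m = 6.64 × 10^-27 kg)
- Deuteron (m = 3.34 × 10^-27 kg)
The particle is a deuteron.

From λ = h/(mv), solve for mass:

m = h/(λv)
m = (6.626 × 10^-34 J·s) / (2.11 × 10^-14 m × 9.39 × 10^6 m/s)
m = 3.34 × 10^-27 kg

Comparing with the listed masses, this is closest to a deuteron.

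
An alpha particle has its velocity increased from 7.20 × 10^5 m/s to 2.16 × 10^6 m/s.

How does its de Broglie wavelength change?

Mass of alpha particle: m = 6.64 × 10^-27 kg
The wavelength decreases by a factor of 3.

Using λ = h/(mv):

Initial wavelength: λ₁ = h/(mv₁) = 1.39 × 10^-13 m
Final wavelength: λ₂ = h/(mv₂) = 4.62 × 10^-14 m

Since λ ∝ 1/v, when velocity increases by a factor of 3, the wavelength decreases by a factor of 3.

λ₂/λ₁ = v₁/v₂ = 1/3

The wavelength decreases by a factor of 3.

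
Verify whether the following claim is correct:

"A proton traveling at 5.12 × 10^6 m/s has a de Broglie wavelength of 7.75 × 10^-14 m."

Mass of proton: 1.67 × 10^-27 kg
True

The claim is correct.

Using λ = h/(mv):
λ = (6.626 × 10^-34 J·s) / (1.67 × 10^-27 kg × 5.12 × 10^6 m/s)
λ = 7.75 × 10^-14 m

This matches the claimed value.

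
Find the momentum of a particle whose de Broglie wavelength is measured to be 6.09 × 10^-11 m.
1.09 × 10^-23 kg·m/s

From the de Broglie relation λ = h/p, we solve for p:

p = h/λ
p = (6.626 × 10^-34 J·s) / (6.09 × 10^-11 m)
p = 1.09 × 10^-23 kg·m/s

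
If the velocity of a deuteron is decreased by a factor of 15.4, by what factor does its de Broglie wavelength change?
The wavelength increases by a factor of 15.4.

From λ = h/(mv), the wavelength is inversely proportional to velocity:

λ ∝ 1/v

If v → v/15.4, then λ → 15.4λ

When velocity is decreased by a factor of 15.4, the wavelength increases by a factor of 15.4.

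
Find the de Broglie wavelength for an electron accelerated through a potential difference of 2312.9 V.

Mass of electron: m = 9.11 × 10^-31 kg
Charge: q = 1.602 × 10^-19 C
2.55 × 10^-11 m

When a particle is accelerated through voltage V, it gains kinetic energy KE = qV.

The de Broglie wavelength is then λ = h/√(2mqV):

λ = h/√(2mqV)
λ = (6.626 × 10^-34 J·s) / √(2 × 9.11 × 10^-31 kg × 1.602 × 10^-19 C × 2312.9 V)
λ = 2.55 × 10^-11 m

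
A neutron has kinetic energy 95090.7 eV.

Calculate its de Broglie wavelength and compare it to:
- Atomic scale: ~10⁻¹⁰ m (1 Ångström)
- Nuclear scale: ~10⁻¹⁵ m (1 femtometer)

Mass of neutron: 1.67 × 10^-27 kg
λ = 9.29 × 10^-14 m, which is between nuclear and atomic scales.

Using λ = h/√(2mKE):

KE = 95090.7 eV = 1.524 × 10^-14 J

λ = h/√(2mKE)
λ = (6.626 × 10^-34 J·s) / √(2 × 1.67 × 10^-27 kg × 1.524 × 10^-14 J)
λ = 9.29 × 10^-14 m

Comparison:
- Atomic scale (10⁻¹⁰ m): λ is 0.00093× this size
- Nuclear scale (10⁻¹⁵ m): λ is 93× this size

The wavelength is between nuclear and atomic scales.

This wavelength is appropriate for probing atomic structure but too large for nuclear physics experiments.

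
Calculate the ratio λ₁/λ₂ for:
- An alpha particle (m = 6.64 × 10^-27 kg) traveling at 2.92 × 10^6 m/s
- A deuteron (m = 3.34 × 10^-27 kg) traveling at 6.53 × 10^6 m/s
λ₁/λ₂ = 1.12

Using λ = h/(mv):

λ₁ = h/(m₁v₁) = 3.42 × 10^-14 m
λ₂ = h/(m₂v₂) = 3.04 × 10^-14 m

Ratio λ₁/λ₂ = (m₂v₂)/(m₁v₁)
         = (3.34 × 10^-27 kg × 6.53 × 10^6 m/s) / (6.64 × 10^-27 kg × 2.92 × 10^6 m/s)
         = 1.12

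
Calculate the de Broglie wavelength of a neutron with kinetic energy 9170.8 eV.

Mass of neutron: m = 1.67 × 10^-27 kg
2.99 × 10^-13 m

Using λ = h/√(2mKE):

First convert KE to Joules: KE = 9170.8 eV = 1.469 × 10^-15 J

λ = h/√(2mKE)
λ = (6.626 × 10^-34 J·s) / √(2 × 1.67 × 10^-27 kg × 1.469 × 10^-15 J)
λ = 2.99 × 10^-13 m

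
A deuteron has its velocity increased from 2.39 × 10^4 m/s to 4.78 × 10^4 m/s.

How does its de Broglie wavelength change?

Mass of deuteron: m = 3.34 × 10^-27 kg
The wavelength decreases by a factor of 2.

Using λ = h/(mv):

Initial wavelength: λ₁ = h/(mv₁) = 8.30 × 10^-12 m
Final wavelength: λ₂ = h/(mv₂) = 4.15 × 10^-12 m

Since λ ∝ 1/v, when velocity increases by a factor of 2, the wavelength decreases by a factor of 2.

λ₂/λ₁ = v₁/v₂ = 1/2

The wavelength decreases by a factor of 2.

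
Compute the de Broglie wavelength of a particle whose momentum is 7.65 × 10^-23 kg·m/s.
8.66 × 10^-12 m

Using the de Broglie relation λ = h/p:

λ = h/p
λ = (6.626 × 10^-34 J·s) / (7.65 × 10^-23 kg·m/s)
λ = 8.66 × 10^-12 m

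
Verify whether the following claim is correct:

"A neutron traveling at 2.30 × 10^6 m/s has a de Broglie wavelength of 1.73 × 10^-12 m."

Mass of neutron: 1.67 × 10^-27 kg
False

The claim is incorrect.

Using λ = h/(mv):
λ = (6.626 × 10^-34 J·s) / (1.67 × 10^-27 kg × 2.30 × 10^6 m/s)
λ = 1.73 × 10^-13 m

The actual wavelength differs from the claimed 1.73 × 10^-12 m.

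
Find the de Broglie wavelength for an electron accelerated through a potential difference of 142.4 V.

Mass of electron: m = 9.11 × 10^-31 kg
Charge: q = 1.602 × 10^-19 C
1.03 × 10^-10 m

When a particle is accelerated through voltage V, it gains kinetic energy KE = qV.

The de Broglie wavelength is then λ = h/√(2mqV):

λ = h/√(2mqV)
λ = (6.626 × 10^-34 J·s) / √(2 × 9.11 × 10^-31 kg × 1.602 × 10^-19 C × 142.4 V)
λ = 1.03 × 10^-10 m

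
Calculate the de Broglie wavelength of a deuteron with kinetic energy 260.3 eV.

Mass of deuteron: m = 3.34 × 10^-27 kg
1.26 × 10^-12 m

Using λ = h/√(2mKE):

First convert KE to Joules: KE = 260.3 eV = 4.170 × 10^-17 J

λ = h/√(2mKE)
λ = (6.626 × 10^-34 J·s) / √(2 × 3.34 × 10^-27 kg × 4.170 × 10^-17 J)
λ = 1.26 × 10^-12 m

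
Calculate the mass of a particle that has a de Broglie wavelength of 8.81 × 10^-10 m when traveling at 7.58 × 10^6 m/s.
9.92 × 10^-32 kg

From the de Broglie relation λ = h/(mv), we solve for m:

m = h/(λv)
m = (6.626 × 10^-34 J·s) / (8.81 × 10^-10 m × 7.58 × 10^6 m/s)
m = 9.92 × 10^-32 kg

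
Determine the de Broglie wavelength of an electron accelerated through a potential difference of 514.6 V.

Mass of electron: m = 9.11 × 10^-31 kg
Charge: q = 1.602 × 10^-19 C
5.41 × 10^-11 m

When a particle is accelerated through voltage V, it gains kinetic energy KE = qV.

The de Broglie wavelength is then λ = h/√(2mqV):

λ = h/√(2mqV)
λ = (6.626 × 10^-34 J·s) / √(2 × 9.11 × 10^-31 kg × 1.602 × 10^-19 C × 514.6 V)
λ = 5.41 × 10^-11 m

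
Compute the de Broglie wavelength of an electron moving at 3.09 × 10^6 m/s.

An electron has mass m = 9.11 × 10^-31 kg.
2.35 × 10^-10 m

Using the de Broglie relation λ = h/(mv):

λ = h/(mv)
λ = (6.626 × 10^-34 J·s) / (9.11 × 10^-31 kg × 3.09 × 10^6 m/s)
λ = 2.35 × 10^-10 m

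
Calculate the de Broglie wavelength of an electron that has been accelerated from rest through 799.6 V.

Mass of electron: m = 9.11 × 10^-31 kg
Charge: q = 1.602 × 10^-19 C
4.34 × 10^-11 m

When a particle is accelerated through voltage V, it gains kinetic energy KE = qV.

The de Broglie wavelength is then λ = h/√(2mqV):

λ = h/√(2mqV)
λ = (6.626 × 10^-34 J·s) / √(2 × 9.11 × 10^-31 kg × 1.602 × 10^-19 C × 799.6 V)
λ = 4.34 × 10^-11 m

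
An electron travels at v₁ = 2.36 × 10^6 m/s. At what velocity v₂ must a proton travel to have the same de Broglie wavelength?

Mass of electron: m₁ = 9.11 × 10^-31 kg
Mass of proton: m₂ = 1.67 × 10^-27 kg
v₂ = 1.29 × 10^3 m/s

For equal de Broglie wavelengths: λ₁ = λ₂

h/(m₁v₁) = h/(m₂v₂)
m₁v₁ = m₂v₂
v₂ = v₁ · (m₁/m₂)

v₂ = 2.36 × 10^6 m/s × (9.11 × 10^-31 kg / 1.67 × 10^-27 kg)
v₂ = 1.29 × 10^3 m/s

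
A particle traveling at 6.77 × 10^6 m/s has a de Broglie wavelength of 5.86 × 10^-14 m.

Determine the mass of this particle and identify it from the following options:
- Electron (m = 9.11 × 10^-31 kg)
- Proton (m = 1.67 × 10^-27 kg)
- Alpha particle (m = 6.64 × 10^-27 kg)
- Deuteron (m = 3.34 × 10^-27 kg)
The particle is a proton.

From λ = h/(mv), solve for mass:

m = h/(λv)
m = (6.626 × 10^-34 J·s) / (5.86 × 10^-14 m × 6.77 × 10^6 m/s)
m = 1.67 × 10^-27 kg

Comparing with the listed masses, this is closest to a proton.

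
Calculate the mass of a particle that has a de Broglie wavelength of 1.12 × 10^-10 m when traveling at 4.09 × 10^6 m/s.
1.45 × 10^-30 kg

From the de Broglie relation λ = h/(mv), we solve for m:

m = h/(λv)
m = (6.626 × 10^-34 J·s) / (1.12 × 10^-10 m × 4.09 × 10^6 m/s)
m = 1.45 × 10^-30 kg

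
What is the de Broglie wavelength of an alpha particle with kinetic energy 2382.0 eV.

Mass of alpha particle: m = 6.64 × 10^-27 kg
2.94 × 10^-13 m

Using λ = h/√(2mKE):

First convert KE to Joules: KE = 2382.0 eV = 3.816 × 10^-16 J

λ = h/√(2mKE)
λ = (6.626 × 10^-34 J·s) / √(2 × 6.64 × 10^-27 kg × 3.816 × 10^-16 J)
λ = 2.94 × 10^-13 m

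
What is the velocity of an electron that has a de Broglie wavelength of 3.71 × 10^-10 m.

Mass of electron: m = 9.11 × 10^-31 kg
1.96 × 10^6 m/s

From the de Broglie relation λ = h/(mv), we solve for v:

v = h/(mλ)
v = (6.626 × 10^-34 J·s) / (9.11 × 10^-31 kg × 3.71 × 10^-10 m)
v = 1.96 × 10^6 m/s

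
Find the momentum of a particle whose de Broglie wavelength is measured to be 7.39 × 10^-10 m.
8.97 × 10^-25 kg·m/s

From the de Broglie relation λ = h/p, we solve for p:

p = h/λ
p = (6.626 × 10^-34 J·s) / (7.39 × 10^-10 m)
p = 8.97 × 10^-25 kg·m/s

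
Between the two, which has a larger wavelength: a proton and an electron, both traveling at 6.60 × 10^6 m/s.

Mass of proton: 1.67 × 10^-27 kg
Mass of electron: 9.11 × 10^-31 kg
The electron has the longer wavelength.

Using λ = h/(mv), since both particles have the same velocity, the wavelength depends only on mass.

For proton: λ₁ = h/(m₁v) = 6.01 × 10^-14 m
For electron: λ₂ = h/(m₂v) = 1.10 × 10^-10 m

Since λ ∝ 1/m at constant velocity, the lighter particle has the longer wavelength.

The electron has the longer de Broglie wavelength.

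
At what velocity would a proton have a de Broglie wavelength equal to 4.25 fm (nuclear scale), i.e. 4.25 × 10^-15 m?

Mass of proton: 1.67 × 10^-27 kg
9.34 × 10^7 m/s

From λ = h/(mv), solve for v:

v = h/(mλ)
v = (6.626 × 10^-34 J·s) / (1.67 × 10^-27 kg × 4.25 × 10^-15 m)
v = 9.34 × 10^7 m/s

Note: This velocity is 31.1% of the speed of light, so relativistic corrections would be needed for a more accurate calculation.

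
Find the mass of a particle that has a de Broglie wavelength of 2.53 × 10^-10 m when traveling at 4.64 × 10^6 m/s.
5.64 × 10^-31 kg

From the de Broglie relation λ = h/(mv), we solve for m:

m = h/(λv)
m = (6.626 × 10^-34 J·s) / (2.53 × 10^-10 m × 4.64 × 10^6 m/s)
m = 5.64 × 10^-31 kg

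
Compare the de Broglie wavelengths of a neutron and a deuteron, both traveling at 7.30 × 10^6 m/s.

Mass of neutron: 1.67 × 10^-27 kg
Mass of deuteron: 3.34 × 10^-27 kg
The neutron has the longer wavelength.

Using λ = h/(mv), since both particles have the same velocity, the wavelength depends only on mass.

For neutron: λ₁ = h/(m₁v) = 5.44 × 10^-14 m
For deuteron: λ₂ = h/(m₂v) = 2.72 × 10^-14 m

Since λ ∝ 1/m at constant velocity, the lighter particle has the longer wavelength.

The neutron has the longer de Broglie wavelength.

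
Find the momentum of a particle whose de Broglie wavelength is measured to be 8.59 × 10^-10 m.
7.71 × 10^-25 kg·m/s

From the de Broglie relation λ = h/p, we solve for p:

p = h/λ
p = (6.626 × 10^-34 J·s) / (8.59 × 10^-10 m)
p = 7.71 × 10^-25 kg·m/s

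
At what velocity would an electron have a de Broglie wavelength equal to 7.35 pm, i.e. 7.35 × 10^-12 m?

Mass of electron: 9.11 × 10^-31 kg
9.90 × 10^7 m/s

From λ = h/(mv), solve for v:

v = h/(mλ)
v = (6.626 × 10^-34 J·s) / (9.11 × 10^-31 kg × 7.35 × 10^-12 m)
v = 9.90 × 10^7 m/s

Note: This velocity is 33.0% of the speed of light, so relativistic corrections would be needed for a more accurate calculation.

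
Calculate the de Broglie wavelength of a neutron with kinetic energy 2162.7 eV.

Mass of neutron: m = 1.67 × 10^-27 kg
6.16 × 10^-13 m

Using λ = h/√(2mKE):

First convert KE to Joules: KE = 2162.7 eV = 3.465 × 10^-16 J

λ = h/√(2mKE)
λ = (6.626 × 10^-34 J·s) / √(2 × 1.67 × 10^-27 kg × 3.465 × 10^-16 J)
λ = 6.16 × 10^-13 m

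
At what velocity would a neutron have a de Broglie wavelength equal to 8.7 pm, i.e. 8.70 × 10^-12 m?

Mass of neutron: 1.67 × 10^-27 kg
4.56 × 10^4 m/s

From λ = h/(mv), solve for v:

v = h/(mλ)
v = (6.626 × 10^-34 J·s) / (1.67 × 10^-27 kg × 8.70 × 10^-12 m)
v = 4.56 × 10^4 m/s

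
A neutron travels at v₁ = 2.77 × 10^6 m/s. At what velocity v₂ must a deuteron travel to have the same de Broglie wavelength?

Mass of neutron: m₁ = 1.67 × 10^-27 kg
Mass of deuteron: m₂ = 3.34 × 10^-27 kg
v₂ = 1.38 × 10^6 m/s

For equal de Broglie wavelengths: λ₁ = λ₂

h/(m₁v₁) = h/(m₂v₂)
m₁v₁ = m₂v₂
v₂ = v₁ · (m₁/m₂)

v₂ = 2.77 × 10^6 m/s × (1.67 × 10^-27 kg / 3.34 × 10^-27 kg)
v₂ = 1.38 × 10^6 m/s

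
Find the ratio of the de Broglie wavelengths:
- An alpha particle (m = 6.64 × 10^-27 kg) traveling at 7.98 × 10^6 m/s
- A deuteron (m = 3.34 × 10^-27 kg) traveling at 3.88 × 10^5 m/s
λ₁/λ₂ = 0.0245

Using λ = h/(mv):

λ₁ = h/(m₁v₁) = 1.25 × 10^-14 m
λ₂ = h/(m₂v₂) = 5.11 × 10^-13 m

Ratio λ₁/λ₂ = (m₂v₂)/(m₁v₁)
         = (3.34 × 10^-27 kg × 3.88 × 10^5 m/s) / (6.64 × 10^-27 kg × 7.98 × 10^6 m/s)
         = 0.0245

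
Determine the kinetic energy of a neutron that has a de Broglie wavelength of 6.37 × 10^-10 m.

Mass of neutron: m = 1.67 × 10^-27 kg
3.24 × 10^-22 J (or 2.02 × 10^-3 eV)

From λ = h/√(2mKE), we solve for KE:

λ² = h²/(2mKE)
KE = h²/(2mλ²)
KE = (6.626 × 10^-34 J·s)² / (2 × 1.67 × 10^-27 kg × (6.37 × 10^-10 m)²)
KE = 3.24 × 10^-22 J
KE = 2.02 × 10^-3 eV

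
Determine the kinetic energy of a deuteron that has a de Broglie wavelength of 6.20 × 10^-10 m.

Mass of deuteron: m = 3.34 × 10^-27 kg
1.71 × 10^-22 J (or 1.07 × 10^-3 eV)

From λ = h/√(2mKE), we solve for KE:

λ² = h²/(2mKE)
KE = h²/(2mλ²)
KE = (6.626 × 10^-34 J·s)² / (2 × 3.34 × 10^-27 kg × (6.20 × 10^-10 m)²)
KE = 1.71 × 10^-22 J
KE = 1.07 × 10^-3 eV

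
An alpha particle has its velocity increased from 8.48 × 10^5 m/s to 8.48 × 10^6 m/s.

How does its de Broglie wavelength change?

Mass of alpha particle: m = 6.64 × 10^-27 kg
The wavelength decreases by a factor of 10.

Using λ = h/(mv):

Initial wavelength: λ₁ = h/(mv₁) = 1.18 × 10^-13 m
Final wavelength: λ₂ = h/(mv₂) = 1.18 × 10^-14 m

Since λ ∝ 1/v, when velocity increases by a factor of 10, the wavelength decreases by a factor of 10.

λ₂/λ₁ = v₁/v₂ = 1/10

The wavelength decreases by a factor of 10.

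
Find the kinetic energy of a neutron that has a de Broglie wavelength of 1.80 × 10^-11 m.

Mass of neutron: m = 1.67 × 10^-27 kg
4.06 × 10^-19 J (or 2.53 eV)

From λ = h/√(2mKE), we solve for KE:

λ² = h²/(2mKE)
KE = h²/(2mλ²)
KE = (6.626 × 10^-34 J·s)² / (2 × 1.67 × 10^-27 kg × (1.80 × 10^-11 m)²)
KE = 4.06 × 10^-19 J
KE = 2.53 eV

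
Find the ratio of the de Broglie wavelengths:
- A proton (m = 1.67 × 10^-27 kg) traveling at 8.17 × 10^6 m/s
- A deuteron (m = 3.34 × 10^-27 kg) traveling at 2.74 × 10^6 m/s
λ₁/λ₂ = 0.671

Using λ = h/(mv):

λ₁ = h/(m₁v₁) = 4.86 × 10^-14 m
λ₂ = h/(m₂v₂) = 7.24 × 10^-14 m

Ratio λ₁/λ₂ = (m₂v₂)/(m₁v₁)
         = (3.34 × 10^-27 kg × 2.74 × 10^6 m/s) / (1.67 × 10^-27 kg × 8.17 × 10^6 m/s)
         = 0.671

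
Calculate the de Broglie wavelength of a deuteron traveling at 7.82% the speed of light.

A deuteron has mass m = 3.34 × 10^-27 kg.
8.46 × 10^-15 m

Using the de Broglie relation λ = h/(mv):

v = 7.82% × c = 2.344 × 10^7 m/s

λ = h/(mv)
λ = (6.626 × 10^-34 J·s) / (3.34 × 10^-27 kg × 2.344 × 10^7 m/s)
λ = 8.46 × 10^-15 m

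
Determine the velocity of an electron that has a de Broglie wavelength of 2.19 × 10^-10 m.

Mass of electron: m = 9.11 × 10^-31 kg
3.32 × 10^6 m/s

From the de Broglie relation λ = h/(mv), we solve for v:

v = h/(mλ)
v = (6.626 × 10^-34 J·s) / (9.11 × 10^-31 kg × 2.19 × 10^-10 m)
v = 3.32 × 10^6 m/s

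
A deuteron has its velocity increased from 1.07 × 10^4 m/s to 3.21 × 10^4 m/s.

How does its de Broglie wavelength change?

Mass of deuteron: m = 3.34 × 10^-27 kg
The wavelength decreases by a factor of 3.

Using λ = h/(mv):

Initial wavelength: λ₁ = h/(mv₁) = 1.85 × 10^-11 m
Final wavelength: λ₂ = h/(mv₂) = 6.18 × 10^-12 m

Since λ ∝ 1/v, when velocity increases by a factor of 3, the wavelength decreases by a factor of 3.

λ₂/λ₁ = v₁/v₂ = 1/3

The wavelength decreases by a factor of 3.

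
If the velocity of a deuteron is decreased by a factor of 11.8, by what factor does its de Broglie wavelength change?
The wavelength increases by a factor of 11.8.

From λ = h/(mv), the wavelength is inversely proportional to velocity:

λ ∝ 1/v

If v → v/11.8, then λ → 11.8λ

When velocity is decreased by a factor of 11.8, the wavelength increases by a factor of 11.8.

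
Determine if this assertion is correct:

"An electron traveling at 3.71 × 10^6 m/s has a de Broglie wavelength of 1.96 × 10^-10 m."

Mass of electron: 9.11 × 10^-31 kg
True

The claim is correct.

Using λ = h/(mv):
λ = (6.626 × 10^-34 J·s) / (9.11 × 10^-31 kg × 3.71 × 10^6 m/s)
λ = 1.96 × 10^-10 m

This matches the claimed value.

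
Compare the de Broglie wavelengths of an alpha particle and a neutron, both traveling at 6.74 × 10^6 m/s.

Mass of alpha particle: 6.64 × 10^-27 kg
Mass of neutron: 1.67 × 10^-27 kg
The neutron has the longer wavelength.

Using λ = h/(mv), since both particles have the same velocity, the wavelength depends only on mass.

For alpha particle: λ₁ = h/(m₁v) = 1.48 × 10^-14 m
For neutron: λ₂ = h/(m₂v) = 5.89 × 10^-14 m

Since λ ∝ 1/m at constant velocity, the lighter particle has the longer wavelength.

The neutron has the longer de Broglie wavelength.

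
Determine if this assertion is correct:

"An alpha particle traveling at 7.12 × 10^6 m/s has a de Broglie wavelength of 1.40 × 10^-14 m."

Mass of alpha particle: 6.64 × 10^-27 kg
True

The claim is correct.

Using λ = h/(mv):
λ = (6.626 × 10^-34 J·s) / (6.64 × 10^-27 kg × 7.12 × 10^6 m/s)
λ = 1.40 × 10^-14 m

This matches the claimed value.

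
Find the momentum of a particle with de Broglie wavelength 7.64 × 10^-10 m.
8.67 × 10^-25 kg·m/s

From the de Broglie relation λ = h/p, we solve for p:

p = h/λ
p = (6.626 × 10^-34 J·s) / (7.64 × 10^-10 m)
p = 8.67 × 10^-25 kg·m/s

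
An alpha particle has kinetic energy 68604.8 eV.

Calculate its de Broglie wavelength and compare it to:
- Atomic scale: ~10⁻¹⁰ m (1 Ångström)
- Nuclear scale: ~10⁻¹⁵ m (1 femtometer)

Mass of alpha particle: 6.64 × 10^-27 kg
λ = 5.48 × 10^-14 m, which is between nuclear and atomic scales.

Using λ = h/√(2mKE):

KE = 68604.8 eV = 1.099 × 10^-14 J

λ = h/√(2mKE)
λ = (6.626 × 10^-34 J·s) / √(2 × 6.64 × 10^-27 kg × 1.099 × 10^-14 J)
λ = 5.48 × 10^-14 m

Comparison:
- Atomic scale (10⁻¹⁰ m): λ is 0.00055× this size
- Nuclear scale (10⁻¹⁵ m): λ is 55× this size

The wavelength is between nuclear and atomic scales.

This wavelength is appropriate for probing atomic structure but too large for nuclear physics experiments.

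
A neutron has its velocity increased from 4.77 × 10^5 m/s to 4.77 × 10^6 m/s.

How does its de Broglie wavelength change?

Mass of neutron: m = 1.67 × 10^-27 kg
The wavelength decreases by a factor of 10.

Using λ = h/(mv):

Initial wavelength: λ₁ = h/(mv₁) = 8.32 × 10^-13 m
Final wavelength: λ₂ = h/(mv₂) = 8.32 × 10^-14 m

Since λ ∝ 1/v, when velocity increases by a factor of 10, the wavelength decreases by a factor of 10.

λ₂/λ₁ = v₁/v₂ = 1/10

The wavelength decreases by a factor of 10.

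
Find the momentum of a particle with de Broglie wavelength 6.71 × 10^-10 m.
9.87 × 10^-25 kg·m/s

From the de Broglie relation λ = h/p, we solve for p:

p = h/λ
p = (6.626 × 10^-34 J·s) / (6.71 × 10^-10 m)
p = 9.87 × 10^-25 kg·m/s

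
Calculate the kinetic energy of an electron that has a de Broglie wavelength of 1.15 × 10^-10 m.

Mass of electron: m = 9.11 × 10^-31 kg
1.82 × 10^-17 J (or 114 eV)

From λ = h/√(2mKE), we solve for KE:

λ² = h²/(2mKE)
KE = h²/(2mλ²)
KE = (6.626 × 10^-34 J·s)² / (2 × 9.11 × 10^-31 kg × (1.15 × 10^-10 m)²)
KE = 1.82 × 10^-17 J
KE = 114 eV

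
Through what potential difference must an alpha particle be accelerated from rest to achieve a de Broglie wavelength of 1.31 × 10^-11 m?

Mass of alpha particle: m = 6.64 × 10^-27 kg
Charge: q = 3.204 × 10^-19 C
6.01 × 10^-1 V

From λ = h/√(2mqV), we solve for V:

λ² = h²/(2mqV)
V = h²/(2mqλ²)
V = (6.626 × 10^-34 J·s)² / (2 × 6.64 × 10^-27 kg × 3.204 × 10^-19 C × (1.31 × 10^-11 m)²)
V = 6.01 × 10^-1 V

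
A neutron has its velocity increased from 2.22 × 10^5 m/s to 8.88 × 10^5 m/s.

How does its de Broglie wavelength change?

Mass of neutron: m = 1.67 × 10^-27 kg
The wavelength decreases by a factor of 4.

Using λ = h/(mv):

Initial wavelength: λ₁ = h/(mv₁) = 1.79 × 10^-12 m
Final wavelength: λ₂ = h/(mv₂) = 4.47 × 10^-13 m

Since λ ∝ 1/v, when velocity increases by a factor of 4, the wavelength decreases by a factor of 4.

λ₂/λ₁ = v₁/v₂ = 1/4

The wavelength decreases by a factor of 4.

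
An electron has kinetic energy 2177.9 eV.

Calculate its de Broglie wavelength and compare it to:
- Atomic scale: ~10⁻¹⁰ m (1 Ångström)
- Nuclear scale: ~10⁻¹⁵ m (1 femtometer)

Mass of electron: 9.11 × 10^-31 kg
λ = 2.63 × 10^-11 m, which is between nuclear and atomic scales.

Using λ = h/√(2mKE):

KE = 2177.9 eV = 3.489 × 10^-16 J

λ = h/√(2mKE)
λ = (6.626 × 10^-34 J·s) / √(2 × 9.11 × 10^-31 kg × 3.489 × 10^-16 J)
λ = 2.63 × 10^-11 m

Comparison:
- Atomic scale (10⁻¹⁰ m): λ is 0.26× this size
- Nuclear scale (10⁻¹⁵ m): λ is 2.6e+04× this size

The wavelength is between nuclear and atomic scales.

This wavelength is appropriate for probing atomic structure but too large for nuclear physics experiments.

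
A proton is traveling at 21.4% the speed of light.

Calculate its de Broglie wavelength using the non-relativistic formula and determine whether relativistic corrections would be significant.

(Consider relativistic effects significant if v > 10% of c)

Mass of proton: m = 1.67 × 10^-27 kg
Yes, relativistic corrections are needed.

Using the non-relativistic de Broglie formula λ = h/(mv):

v = 21.4% × c = 6.416 × 10^7 m/s

λ = h/(mv)
λ = (6.626 × 10^-34 J·s) / (1.67 × 10^-27 kg × 6.416 × 10^7 m/s)
λ = 6.18 × 10^-15 m

Since v = 21.4% of c > 10% of c, relativistic corrections ARE significant and the actual wavelength would differ from this non-relativistic estimate.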